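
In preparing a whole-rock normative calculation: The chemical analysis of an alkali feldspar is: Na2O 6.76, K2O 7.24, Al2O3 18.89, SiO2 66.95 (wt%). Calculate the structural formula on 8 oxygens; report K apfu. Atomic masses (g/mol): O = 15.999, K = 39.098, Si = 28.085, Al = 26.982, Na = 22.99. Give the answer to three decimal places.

0.414 K apfu

6.76 wt% Na2O ÷ 61.979 g/mol = 0.10907 mol, giving 0.21814 Na and 0.10907 O.
7.24 wt% K2O ÷ 94.195 g/mol = 0.07686 mol, giving 0.15372 K and 0.07686 O.
18.89 wt% Al2O3 ÷ 101.961 g/mol = 0.18527 mol, giving 0.37054 Al and 0.55581 O.
66.95 wt% SiO2 ÷ 60.083 g/mol = 1.11429 mol, giving 1.11429 Si and 2.22858 O.
Oxygen sums to 2.97032; scaling by 8/2.97032 = 2.69331 puts the formula on 8 O.
K: 0.15372 × 2.69331 = 0.414 atoms per formula unit.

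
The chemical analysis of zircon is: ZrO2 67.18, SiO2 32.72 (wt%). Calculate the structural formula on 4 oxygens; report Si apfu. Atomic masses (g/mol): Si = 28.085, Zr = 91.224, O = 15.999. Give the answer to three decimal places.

ZrO2: 67.18/123.222 = 0.54519 mol → 0.54519 mol Zr, 1.09038 mol O.
SiO2: 32.72/60.083 = 0.54458 mol → 0.54458 mol Si, 1.08916 mol O.
Total oxygen = 2.17954 mol. Normalization factor = 4/2.17954 = 1.83525.
Si per 4 O = 0.54458 × 1.83525 = 0.999.

0.999 Si apfu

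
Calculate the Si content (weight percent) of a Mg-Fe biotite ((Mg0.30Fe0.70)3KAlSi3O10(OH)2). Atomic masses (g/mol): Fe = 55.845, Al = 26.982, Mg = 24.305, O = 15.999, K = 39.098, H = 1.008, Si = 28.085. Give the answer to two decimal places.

17.43 weight percent

Molar mass of (Mg0.30Fe0.70)3KAlSi3O10(OH)2: 0.90*24.305 + 2.10*55.845 + 1*39.098 + 1*26.982 + 3*28.085 + 12*15.999 + 2*1.008 = 483.488 g/mol.
Mass of Si per formula unit: 3 × 28.085 = 84.255 g.
Weight fraction Si = 84.255 / 483.488 = 0.1743.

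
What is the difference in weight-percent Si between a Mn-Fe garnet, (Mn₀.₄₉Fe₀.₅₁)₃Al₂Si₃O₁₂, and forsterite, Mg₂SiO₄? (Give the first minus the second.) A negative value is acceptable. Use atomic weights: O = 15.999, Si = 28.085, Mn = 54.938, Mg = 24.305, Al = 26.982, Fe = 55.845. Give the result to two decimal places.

M((Mn₀.₄₉Fe₀.₅₁)₃Al₂Si₃O₁₂) = 496.409 g/mol, so wt% Si = 84.255/496.409 × 100 = 16.97%.
M(Mg₂SiO₄) = 140.691 g/mol, so wt% Si = 28.085/140.691 × 100 = 19.96%.
16.97 − 19.96 = -2.99 pp.

-2.99 percentage points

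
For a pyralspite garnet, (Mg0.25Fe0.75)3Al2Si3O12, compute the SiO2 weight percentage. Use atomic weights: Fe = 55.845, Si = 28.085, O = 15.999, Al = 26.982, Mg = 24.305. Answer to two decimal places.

38.02 wt%

M((Mg0.25Fe0.75)3Al2Si3O12) = 474.087 g/mol; M(SiO2) = 60.083 g/mol.
Moles SiO2 per formula unit = 3 Si ÷ 1 = 3.0000.
SiO2 fraction = (3.0000 × 60.083) / 474.087 = 180.249/474.087 = 0.3802.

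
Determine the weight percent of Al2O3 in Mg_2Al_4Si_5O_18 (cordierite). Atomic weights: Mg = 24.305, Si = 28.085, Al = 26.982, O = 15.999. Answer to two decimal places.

34.86 wt%

Molar mass of Mg_2Al_4Si_5O_18 = 2*24.305 + 4*26.982 + 5*28.085 + 18*15.999 = 584.945 g/mol.
Each formula unit contains 4 Al, equivalent to 4/2 = 2.0000 mol Al2O3.
M(Al2O3) = 2×26.982 + 3×15.999 = 101.961 g/mol.
Mass of Al2O3 per formula unit = 2.0000 × 101.961 = 203.922 g.
Al2O3 wt% = 203.922 / 584.945 × 100 = 34.86%.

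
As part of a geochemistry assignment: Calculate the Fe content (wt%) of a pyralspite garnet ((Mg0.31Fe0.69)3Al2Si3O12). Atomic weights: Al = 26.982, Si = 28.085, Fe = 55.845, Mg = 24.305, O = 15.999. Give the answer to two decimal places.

M((Mg0.31Fe0.69)3Al2Si3O12) = 468.410 g/mol.
Fe contributes 2.07 × 55.845 = 115.599 g per mole.
115.599/468.410 = 0.2468 → 24.68%.

24.68 wt%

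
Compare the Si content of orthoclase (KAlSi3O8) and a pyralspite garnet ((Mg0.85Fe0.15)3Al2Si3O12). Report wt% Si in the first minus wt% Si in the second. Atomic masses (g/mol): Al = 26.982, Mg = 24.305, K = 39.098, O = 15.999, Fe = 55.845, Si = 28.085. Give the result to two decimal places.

First mineral: 84.255 g Si in 278.327 g formula = 30.27 wt% Si.
Second mineral: 84.255 g Si in 417.315 g formula = 20.19 wt% Si.
30.27% − 20.19% gives a difference of 10.08 percentage points.

10.08 percentage points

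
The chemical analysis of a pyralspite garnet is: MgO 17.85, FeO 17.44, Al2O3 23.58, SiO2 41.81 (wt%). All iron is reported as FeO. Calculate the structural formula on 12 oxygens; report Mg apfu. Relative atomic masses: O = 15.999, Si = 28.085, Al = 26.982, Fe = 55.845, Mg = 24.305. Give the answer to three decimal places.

MgO (M=40.304): mol = 0.44288; Mg = 0.44288, O = 0.44288.
FeO (M=71.844): mol = 0.24275; Fe = 0.24275, O = 0.24275.
Al2O3 (M=101.961): mol = 0.23126; Al = 0.46252, O = 0.69378.
SiO2 (M=60.083): mol = 0.69587; Si = 0.69587, O = 1.39174.
ΣO = 2.77115; factor = 12/ΣO = 4.33033.
Mg apfu = 0.44288 × 4.33033 = 1.918.

1.918 Mg apfu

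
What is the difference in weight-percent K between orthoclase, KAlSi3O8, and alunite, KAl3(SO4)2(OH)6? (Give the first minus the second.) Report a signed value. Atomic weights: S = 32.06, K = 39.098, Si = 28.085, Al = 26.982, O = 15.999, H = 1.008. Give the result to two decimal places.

4.61 percentage points

M(KAlSi3O8) = 278.327 g/mol, so wt% K = 39.098/278.327 × 100 = 14.05%.
M(KAl3(SO4)2(OH)6) = 414.198 g/mol, so wt% K = 39.098/414.198 × 100 = 9.44%.
14.05 − 9.44 = 4.61 pp.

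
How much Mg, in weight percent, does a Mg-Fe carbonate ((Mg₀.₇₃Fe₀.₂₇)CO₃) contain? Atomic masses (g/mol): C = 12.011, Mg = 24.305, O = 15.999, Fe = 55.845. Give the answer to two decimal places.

M((Mg₀.₇₃Fe₀.₂₇)CO₃) = 92.829 g/mol.
Mg contributes 0.73 × 24.305 = 17.743 g per mole.
17.743/92.829 = 0.1911 → 19.11%.

19.11 weight percent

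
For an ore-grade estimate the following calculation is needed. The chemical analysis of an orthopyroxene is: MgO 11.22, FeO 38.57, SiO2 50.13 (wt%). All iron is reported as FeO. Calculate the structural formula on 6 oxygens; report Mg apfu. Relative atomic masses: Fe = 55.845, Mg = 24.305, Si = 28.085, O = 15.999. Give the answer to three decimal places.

11.22 wt% MgO ÷ 40.304 g/mol = 0.27838 mol, giving 0.27838 Mg and 0.27838 O.
38.57 wt% FeO ÷ 71.844 g/mol = 0.53686 mol, giving 0.53686 Fe and 0.53686 O.
50.13 wt% SiO2 ÷ 60.083 g/mol = 0.83435 mol, giving 0.83435 Si and 1.66870 O.
Oxygen sums to 2.48394; scaling by 6/2.48394 = 2.41552 puts the formula on 6 O.
Mg: 0.27838 × 2.41552 = 0.672 atoms per formula unit.

0.672 Mg apfu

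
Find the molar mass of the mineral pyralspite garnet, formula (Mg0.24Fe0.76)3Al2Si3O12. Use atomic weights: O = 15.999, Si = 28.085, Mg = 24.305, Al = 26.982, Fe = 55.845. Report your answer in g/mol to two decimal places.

Mg: 0.72 × 24.305 = 17.4996
Fe: 2.28 × 55.845 = 127.3266
Al: 2 × 26.982 = 53.9640
Si: 3 × 28.085 = 84.2550
O: 12 × 15.999 = 191.9880
Summing the contributions gives the formula mass.

475.03 g/mol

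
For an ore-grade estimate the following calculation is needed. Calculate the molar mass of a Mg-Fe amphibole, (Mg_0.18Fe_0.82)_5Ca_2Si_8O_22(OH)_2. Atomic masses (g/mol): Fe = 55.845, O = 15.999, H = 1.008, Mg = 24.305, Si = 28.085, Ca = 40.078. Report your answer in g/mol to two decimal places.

941.67 g/mol

Mg: 0.90 × 24.305 = 21.8745
Fe: 4.10 × 55.845 = 228.9645
Ca: 2 × 40.078 = 80.1560
Si: 8 × 28.085 = 224.6800
O: 24 × 15.999 = 383.9760
H: 2 × 1.008 = 2.0160
Summing the contributions gives the formula mass.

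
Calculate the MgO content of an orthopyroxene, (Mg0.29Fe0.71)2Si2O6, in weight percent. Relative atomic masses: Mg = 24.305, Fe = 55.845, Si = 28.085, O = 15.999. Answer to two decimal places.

9.52 wt%

Formula mass = 245.561 g/mol.
0.58 Mg → 0.5800 mol MgO per formula unit; M(MgO) = 40.304, so MgO mass = 23.376 g.
23.376/245.561 × 100 = 9.52 wt%.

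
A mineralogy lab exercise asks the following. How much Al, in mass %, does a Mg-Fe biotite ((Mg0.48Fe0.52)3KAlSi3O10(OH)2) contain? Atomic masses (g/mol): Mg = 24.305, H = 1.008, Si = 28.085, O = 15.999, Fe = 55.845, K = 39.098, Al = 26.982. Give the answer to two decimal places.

5.78 mass %

Formula mass = 1.44·24.305 + 1.56·55.845 + 1·39.098 + 1·26.982 + 3·28.085 + 12·15.999 + 2·1.008 = 466.456 g/mol, of which 26.982 g is Al.
So Al makes up 26.982/466.456 = 0.0578 of the mass, i.e. 5.78%.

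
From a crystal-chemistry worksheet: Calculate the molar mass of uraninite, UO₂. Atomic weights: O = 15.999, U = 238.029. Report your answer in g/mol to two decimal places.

U: 1 × 238.029 = 238.0290
O: 2 × 15.999 = 31.9980
Summing the contributions gives the formula mass.

270.03 g/mol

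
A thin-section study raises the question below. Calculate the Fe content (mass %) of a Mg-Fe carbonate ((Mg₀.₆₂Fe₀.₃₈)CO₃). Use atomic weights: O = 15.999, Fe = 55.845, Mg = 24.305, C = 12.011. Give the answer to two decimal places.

22.04 mass %

Formula mass = 0.62*24.305 + 0.38*55.845 + 1*12.011 + 3*15.999 = 96.298 g/mol, of which 21.221 g is Fe.
So Fe makes up 21.221/96.298 = 0.2204 of the mass, i.e. 22.04%.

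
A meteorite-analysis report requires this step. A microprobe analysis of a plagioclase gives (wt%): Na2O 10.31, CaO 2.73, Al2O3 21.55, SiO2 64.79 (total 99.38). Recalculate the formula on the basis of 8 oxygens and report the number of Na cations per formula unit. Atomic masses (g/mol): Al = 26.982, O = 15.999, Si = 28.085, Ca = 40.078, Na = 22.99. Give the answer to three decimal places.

0.885 Na apfu

Na2O (M=61.979): mol = 0.16635; Na = 0.33270, O = 0.16635.
CaO (M=56.077): mol = 0.04868; Ca = 0.04868, O = 0.04868.
Al2O3 (M=101.961): mol = 0.21136; Al = 0.42272, O = 0.63408.
SiO2 (M=60.083): mol = 1.07834; Si = 1.07834, O = 2.15668.
ΣO = 3.00579; factor = 8/ΣO = 2.66153.
Na apfu = 0.33270 × 2.66153 = 0.885.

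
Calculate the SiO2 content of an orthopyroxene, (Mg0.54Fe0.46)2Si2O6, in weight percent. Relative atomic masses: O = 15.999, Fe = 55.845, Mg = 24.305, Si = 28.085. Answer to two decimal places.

Molar mass of (Mg0.54Fe0.46)2Si2O6 = 1.08×24.305 + 0.92×55.845 + 2×28.085 + 6×15.999 = 229.791 g/mol.
Each formula unit contains 2 Si, equivalent to 2/1 = 2.0000 mol SiO2.
M(SiO2) = 1×28.085 + 2×15.999 = 60.083 g/mol.
Mass of SiO2 per formula unit = 2.0000 × 60.083 = 120.166 g.
SiO2 wt% = 120.166 / 229.791 × 100 = 52.29%.

52.29 wt%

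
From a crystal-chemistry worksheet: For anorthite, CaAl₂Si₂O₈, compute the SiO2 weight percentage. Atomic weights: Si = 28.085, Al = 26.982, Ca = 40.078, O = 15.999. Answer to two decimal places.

43.19 wt%

Formula mass = 278.204 g/mol.
2 Si → 2.0000 mol SiO2 per formula unit; M(SiO2) = 60.083, so SiO2 mass = 120.166 g.
120.166/278.204 × 100 = 43.19 wt%.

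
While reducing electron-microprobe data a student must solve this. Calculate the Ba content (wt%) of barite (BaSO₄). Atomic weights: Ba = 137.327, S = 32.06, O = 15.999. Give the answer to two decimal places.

Formula mass = 1×137.327 + 1×32.06 + 4×15.999 = 233.383 g/mol, of which 137.327 g is Ba.
So Ba makes up 137.327/233.383 = 0.5884 of the mass, i.e. 58.84%.

58.84 wt%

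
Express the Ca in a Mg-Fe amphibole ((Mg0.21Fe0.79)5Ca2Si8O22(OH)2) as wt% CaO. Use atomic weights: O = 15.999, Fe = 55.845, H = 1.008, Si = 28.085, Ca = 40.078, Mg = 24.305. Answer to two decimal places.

Formula mass = 936.936 g/mol.
2 Ca → 2.0000 mol CaO per formula unit; M(CaO) = 56.077, so CaO mass = 112.154 g.
112.154/936.936 × 100 = 11.97 wt%.

11.97 wt%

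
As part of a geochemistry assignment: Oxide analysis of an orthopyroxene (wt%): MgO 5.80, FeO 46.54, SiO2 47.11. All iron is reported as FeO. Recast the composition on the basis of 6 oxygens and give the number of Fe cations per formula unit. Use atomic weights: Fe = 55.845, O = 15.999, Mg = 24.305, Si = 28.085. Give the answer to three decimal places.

5.80 wt% MgO ÷ 40.304 g/mol = 0.14391 mol, giving 0.14391 Mg and 0.14391 O.
46.54 wt% FeO ÷ 71.844 g/mol = 0.64779 mol, giving 0.64779 Fe and 0.64779 O.
47.11 wt% SiO2 ÷ 60.083 g/mol = 0.78408 mol, giving 0.78408 Si and 1.56816 O.
Oxygen sums to 2.35986; scaling by 6/2.35986 = 2.54252 puts the formula on 6 O.
Fe: 0.64779 × 2.54252 = 1.647 atoms per formula unit.

1.647 Fe apfu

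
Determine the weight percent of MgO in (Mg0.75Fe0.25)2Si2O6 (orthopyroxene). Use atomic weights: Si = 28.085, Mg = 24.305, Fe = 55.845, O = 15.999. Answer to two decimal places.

27.92 wt%

M((Mg0.75Fe0.25)2Si2O6) = 216.544 g/mol; M(MgO) = 40.304 g/mol.
Moles MgO per formula unit = 1.50 Mg ÷ 1 = 1.5000.
MgO fraction = (1.5000 × 40.304) / 216.544 = 60.456/216.544 = 0.2792.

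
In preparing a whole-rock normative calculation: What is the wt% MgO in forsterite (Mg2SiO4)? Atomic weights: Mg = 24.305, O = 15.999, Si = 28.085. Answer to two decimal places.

Formula mass = 140.691 g/mol.
2 Mg → 2.0000 mol MgO per formula unit; M(MgO) = 40.304, so MgO mass = 80.608 g.
80.608/140.691 × 100 = 57.29 wt%.

57.29 wt%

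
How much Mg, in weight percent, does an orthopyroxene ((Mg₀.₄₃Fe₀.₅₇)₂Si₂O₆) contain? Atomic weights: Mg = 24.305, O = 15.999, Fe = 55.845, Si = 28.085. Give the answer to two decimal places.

Formula mass = 0.86*24.305 + 1.14*55.845 + 2*28.085 + 6*15.999 = 236.730 g/mol, of which 20.902 g is Mg.
So Mg makes up 20.902/236.730 = 0.0883 of the mass, i.e. 8.83%.

8.83 weight percent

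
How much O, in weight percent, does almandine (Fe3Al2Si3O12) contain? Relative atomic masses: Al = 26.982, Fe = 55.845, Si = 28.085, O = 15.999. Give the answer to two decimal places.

38.57 weight percent

M(Fe3Al2Si3O12) = 497.742 g/mol.
O contributes 12 × 15.999 = 191.988 g per mole.
191.988/497.742 = 0.3857 → 38.57%.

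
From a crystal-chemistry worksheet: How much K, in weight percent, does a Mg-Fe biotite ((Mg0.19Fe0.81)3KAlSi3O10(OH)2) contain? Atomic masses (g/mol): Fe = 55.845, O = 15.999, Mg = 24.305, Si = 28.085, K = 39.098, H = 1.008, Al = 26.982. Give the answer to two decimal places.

7.92 weight percent

Molar mass of (Mg0.19Fe0.81)3KAlSi3O10(OH)2: 0.57×24.305 + 2.43×55.845 + 1×39.098 + 1×26.982 + 3×28.085 + 12×15.999 + 2×1.008 = 493.896 g/mol.
Mass of K per formula unit: 1 × 39.098 = 39.098 g.
Weight fraction K = 39.098 / 493.896 = 0.0792.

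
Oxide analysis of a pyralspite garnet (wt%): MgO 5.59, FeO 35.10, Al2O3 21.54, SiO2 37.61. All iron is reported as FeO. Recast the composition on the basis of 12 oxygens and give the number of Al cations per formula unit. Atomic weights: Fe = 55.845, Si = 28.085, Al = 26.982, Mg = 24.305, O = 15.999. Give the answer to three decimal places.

MgO (M=40.304): mol = 0.13870; Mg = 0.13870, O = 0.13870.
FeO (M=71.844): mol = 0.48856; Fe = 0.48856, O = 0.48856.
Al2O3 (M=101.961): mol = 0.21126; Al = 0.42252, O = 0.63378.
SiO2 (M=60.083): mol = 0.62597; Si = 0.62597, O = 1.25194.
ΣO = 2.51298; factor = 12/ΣO = 4.77521.
Al apfu = 0.42252 × 4.77521 = 2.018.

2.018 Al apfu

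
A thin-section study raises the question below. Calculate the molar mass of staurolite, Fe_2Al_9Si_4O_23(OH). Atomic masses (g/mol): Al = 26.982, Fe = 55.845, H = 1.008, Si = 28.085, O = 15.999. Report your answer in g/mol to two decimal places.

Fe: 2 × 55.845 = 111.6900
Al: 9 × 26.982 = 242.8380
Si: 4 × 28.085 = 112.3400
O: 24 × 15.999 = 383.9760
H: 1 × 1.008 = 1.0080
Summing the contributions gives the formula mass.

851.85 g/mol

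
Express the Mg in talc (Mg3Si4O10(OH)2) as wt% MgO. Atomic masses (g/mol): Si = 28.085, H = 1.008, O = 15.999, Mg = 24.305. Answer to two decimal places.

31.88 wt%

Molar mass of Mg3Si4O10(OH)2 = 3×24.305 + 4×28.085 + 12×15.999 + 2×1.008 = 379.259 g/mol.
Each formula unit contains 3 Mg, equivalent to 3/1 = 3.0000 mol MgO.
M(MgO) = 1×24.305 + 1×15.999 = 40.304 g/mol.
Mass of MgO per formula unit = 3.0000 × 40.304 = 120.912 g.
MgO wt% = 120.912 / 379.259 × 100 = 31.88%.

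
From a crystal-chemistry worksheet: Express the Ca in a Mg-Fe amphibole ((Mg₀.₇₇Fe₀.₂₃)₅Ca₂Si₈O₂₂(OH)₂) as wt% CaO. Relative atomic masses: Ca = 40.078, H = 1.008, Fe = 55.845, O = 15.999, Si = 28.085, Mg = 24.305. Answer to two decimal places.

Formula mass = 848.624 g/mol.
2 Ca → 2.0000 mol CaO per formula unit; M(CaO) = 56.077, so CaO mass = 112.154 g.
112.154/848.624 × 100 = 13.22 wt%.

13.22 wt%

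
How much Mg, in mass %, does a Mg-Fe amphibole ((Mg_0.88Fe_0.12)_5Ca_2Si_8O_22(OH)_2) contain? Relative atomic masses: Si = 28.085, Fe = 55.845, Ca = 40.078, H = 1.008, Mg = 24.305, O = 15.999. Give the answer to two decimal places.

Formula mass = 4.40·24.305 + 0.60·55.845 + 2·40.078 + 8·28.085 + 24·15.999 + 2·1.008 = 831.277 g/mol, of which 106.942 g is Mg.
So Mg makes up 106.942/831.277 = 0.1286 of the mass, i.e. 12.86%.

12.86 mass %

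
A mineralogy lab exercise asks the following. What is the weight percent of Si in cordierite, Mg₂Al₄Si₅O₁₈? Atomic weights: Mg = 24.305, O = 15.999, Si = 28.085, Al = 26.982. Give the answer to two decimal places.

Molar mass of Mg₂Al₄Si₅O₁₈: 2*24.305 + 4*26.982 + 5*28.085 + 18*15.999 = 584.945 g/mol.
Mass of Si per formula unit: 5 × 28.085 = 140.425 g.
Weight fraction Si = 140.425 / 584.945 = 0.2401.

24.01 wt%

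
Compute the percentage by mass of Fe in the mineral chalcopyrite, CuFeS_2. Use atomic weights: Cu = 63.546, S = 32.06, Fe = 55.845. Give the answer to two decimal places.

Formula mass = 1×63.546 + 1×55.845 + 2×32.06 = 183.511 g/mol, of which 55.845 g is Fe.
So Fe makes up 55.845/183.511 = 0.3043 of the mass, i.e. 30.43%.

30.43 wt%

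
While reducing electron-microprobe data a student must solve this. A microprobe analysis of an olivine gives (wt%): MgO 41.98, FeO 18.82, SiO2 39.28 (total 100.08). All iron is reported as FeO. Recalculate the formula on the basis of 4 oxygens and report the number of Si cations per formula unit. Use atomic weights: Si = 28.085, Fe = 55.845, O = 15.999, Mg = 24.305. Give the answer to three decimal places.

1.002 Si apfu

MgO: 41.98/40.304 = 1.04158 mol → 1.04158 mol Mg, 1.04158 mol O.
FeO: 18.82/71.844 = 0.26196 mol → 0.26196 mol Fe, 0.26196 mol O.
SiO2: 39.28/60.083 = 0.65376 mol → 0.65376 mol Si, 1.30752 mol O.
Total oxygen = 2.61106 mol. Normalization factor = 4/2.61106 = 1.53194.
Si per 4 O = 0.65376 × 1.53194 = 1.002.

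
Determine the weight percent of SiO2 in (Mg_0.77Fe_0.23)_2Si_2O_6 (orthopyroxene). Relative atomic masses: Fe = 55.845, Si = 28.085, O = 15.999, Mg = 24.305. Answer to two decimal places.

55.82 wt%

M((Mg_0.77Fe_0.23)_2Si_2O_6) = 215.282 g/mol; M(SiO2) = 60.083 g/mol.
Moles SiO2 per formula unit = 2 Si ÷ 1 = 2.0000.
SiO2 fraction = (2.0000 × 60.083) / 215.282 = 120.166/215.282 = 0.5582.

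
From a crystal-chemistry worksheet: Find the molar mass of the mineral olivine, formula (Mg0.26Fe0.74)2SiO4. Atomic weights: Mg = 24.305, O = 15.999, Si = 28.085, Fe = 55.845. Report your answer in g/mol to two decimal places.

M = 0.52(24.305) + 1.48(55.845) + 1(28.085) + 4(15.999)

187.37 g/mol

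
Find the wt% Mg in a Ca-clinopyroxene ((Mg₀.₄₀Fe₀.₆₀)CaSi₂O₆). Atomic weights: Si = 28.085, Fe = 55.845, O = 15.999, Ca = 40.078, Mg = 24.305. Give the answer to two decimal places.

Molar mass of (Mg₀.₄₀Fe₀.₆₀)CaSi₂O₆: 0.40·24.305 + 0.60·55.845 + 1·40.078 + 2·28.085 + 6·15.999 = 235.471 g/mol.
Mass of Mg per formula unit: 0.40 × 24.305 = 9.722 g.
Weight fraction Mg = 9.722 / 235.471 = 0.0413.

4.13 mass %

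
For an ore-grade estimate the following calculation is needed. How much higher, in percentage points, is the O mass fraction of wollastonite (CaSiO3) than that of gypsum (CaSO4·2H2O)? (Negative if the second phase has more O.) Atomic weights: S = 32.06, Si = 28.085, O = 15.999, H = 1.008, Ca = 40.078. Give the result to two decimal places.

First mineral: 47.997 g O in 116.160 g formula = 41.32 wt% O.
Second mineral: 95.994 g O in 172.164 g formula = 55.76 wt% O.
41.32% − 55.76% gives a difference of -14.44 percentage points.

-14.44 percentage points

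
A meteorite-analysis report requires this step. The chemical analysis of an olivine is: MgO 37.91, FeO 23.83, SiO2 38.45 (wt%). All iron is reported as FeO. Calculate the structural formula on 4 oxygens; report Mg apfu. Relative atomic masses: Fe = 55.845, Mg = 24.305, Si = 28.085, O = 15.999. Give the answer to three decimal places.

1.474 Mg apfu

MgO (M=40.304): mol = 0.94060; Mg = 0.94060, O = 0.94060.
FeO (M=71.844): mol = 0.33169; Fe = 0.33169, O = 0.33169.
SiO2 (M=60.083): mol = 0.63995; Si = 0.63995, O = 1.27990.
ΣO = 2.55219; factor = 4/ΣO = 1.56728.
Mg apfu = 0.94060 × 1.56728 = 1.474.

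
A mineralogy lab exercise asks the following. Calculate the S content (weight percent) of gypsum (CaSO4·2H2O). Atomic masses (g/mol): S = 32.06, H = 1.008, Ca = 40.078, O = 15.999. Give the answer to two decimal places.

M(CaSO4·2H2O) = 172.164 g/mol.
S contributes 1 × 32.06 = 32.060 g per mole.
32.060/172.164 = 0.1862 → 18.62%.

18.62 weight percent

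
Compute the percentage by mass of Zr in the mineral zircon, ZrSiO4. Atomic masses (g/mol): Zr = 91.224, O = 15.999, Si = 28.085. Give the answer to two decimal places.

49.77 weight percent

Molar mass of ZrSiO4: 1*91.224 + 1*28.085 + 4*15.999 = 183.305 g/mol.
Mass of Zr per formula unit: 1 × 91.224 = 91.224 g.
Weight fraction Zr = 91.224 / 183.305 = 0.4977.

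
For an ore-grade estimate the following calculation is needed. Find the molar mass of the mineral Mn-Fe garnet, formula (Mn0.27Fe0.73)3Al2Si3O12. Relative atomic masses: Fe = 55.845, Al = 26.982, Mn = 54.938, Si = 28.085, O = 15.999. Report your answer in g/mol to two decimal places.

The formula mass is the sum 0.81*54.938 + 2.19*55.845 + 2*26.982 + 3*28.085 + 12*15.999.

497.01 g/mol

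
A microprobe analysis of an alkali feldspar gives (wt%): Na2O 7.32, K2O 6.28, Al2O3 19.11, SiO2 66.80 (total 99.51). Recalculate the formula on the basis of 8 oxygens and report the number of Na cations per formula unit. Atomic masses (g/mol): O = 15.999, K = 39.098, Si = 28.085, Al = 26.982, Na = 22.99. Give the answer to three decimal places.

0.636 Na apfu

Na2O (M=61.979): mol = 0.11810; Na = 0.23620, O = 0.11810.
K2O (M=94.195): mol = 0.06667; K = 0.13334, O = 0.06667.
Al2O3 (M=101.961): mol = 0.18742; Al = 0.37484, O = 0.56226.
SiO2 (M=60.083): mol = 1.11180; Si = 1.11180, O = 2.22360.
ΣO = 2.97063; factor = 8/ΣO = 2.69303.
Na apfu = 0.23620 × 2.69303 = 0.636.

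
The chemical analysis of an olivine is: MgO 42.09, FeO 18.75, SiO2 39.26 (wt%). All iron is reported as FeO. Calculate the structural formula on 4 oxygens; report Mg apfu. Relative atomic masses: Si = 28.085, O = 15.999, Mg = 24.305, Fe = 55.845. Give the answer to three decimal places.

MgO: 42.09/40.304 = 1.04431 mol → 1.04431 mol Mg, 1.04431 mol O.
FeO: 18.75/71.844 = 0.26098 mol → 0.26098 mol Fe, 0.26098 mol O.
SiO2: 39.26/60.083 = 0.65343 mol → 0.65343 mol Si, 1.30686 mol O.
Total oxygen = 2.61215 mol. Normalization factor = 4/2.61215 = 1.53131.
Mg per 4 O = 1.04431 × 1.53131 = 1.599.

1.599 Mg apfu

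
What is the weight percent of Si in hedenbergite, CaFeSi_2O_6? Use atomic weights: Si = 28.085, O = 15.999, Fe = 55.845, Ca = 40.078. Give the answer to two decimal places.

Molar mass of CaFeSi_2O_6: 1*40.078 + 1*55.845 + 2*28.085 + 6*15.999 = 248.087 g/mol.
Mass of Si per formula unit: 2 × 28.085 = 56.170 g.
Weight fraction Si = 56.170 / 248.087 = 0.2264.

22.64 wt%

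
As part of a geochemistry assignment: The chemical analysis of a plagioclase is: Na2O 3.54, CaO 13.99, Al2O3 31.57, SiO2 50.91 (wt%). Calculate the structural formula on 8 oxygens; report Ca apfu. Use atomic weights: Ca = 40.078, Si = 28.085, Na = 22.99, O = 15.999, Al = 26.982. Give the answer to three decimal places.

0.681 Ca apfu

3.54 wt% Na2O ÷ 61.979 g/mol = 0.05712 mol, giving 0.11424 Na and 0.05712 O.
13.99 wt% CaO ÷ 56.077 g/mol = 0.24948 mol, giving 0.24948 Ca and 0.24948 O.
31.57 wt% Al2O3 ÷ 101.961 g/mol = 0.30963 mol, giving 0.61926 Al and 0.92889 O.
50.91 wt% SiO2 ÷ 60.083 g/mol = 0.84733 mol, giving 0.84733 Si and 1.69466 O.
Oxygen sums to 2.93015; scaling by 8/2.93015 = 2.73024 puts the formula on 8 O.
Ca: 0.24948 × 2.73024 = 0.681 atoms per formula unit.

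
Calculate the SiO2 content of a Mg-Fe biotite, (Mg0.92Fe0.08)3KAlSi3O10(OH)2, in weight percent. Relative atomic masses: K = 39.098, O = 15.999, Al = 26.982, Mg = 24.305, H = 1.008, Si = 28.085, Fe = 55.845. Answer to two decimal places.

Formula mass = 424.824 g/mol.
3 Si → 3.0000 mol SiO2 per formula unit; M(SiO2) = 60.083, so SiO2 mass = 180.249 g.
180.249/424.824 × 100 = 42.43 wt%.

42.43 wt%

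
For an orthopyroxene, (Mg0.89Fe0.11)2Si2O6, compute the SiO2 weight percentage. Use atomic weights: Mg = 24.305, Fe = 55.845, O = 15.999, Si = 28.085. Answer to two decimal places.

57.85 wt%

Molar mass of (Mg0.89Fe0.11)2Si2O6 = 1.78×24.305 + 0.22×55.845 + 2×28.085 + 6×15.999 = 207.713 g/mol.
Each formula unit contains 2 Si, equivalent to 2/1 = 2.0000 mol SiO2.
M(SiO2) = 1×28.085 + 2×15.999 = 60.083 g/mol.
Mass of SiO2 per formula unit = 2.0000 × 60.083 = 120.166 g.
SiO2 wt% = 120.166 / 207.713 × 100 = 57.85%.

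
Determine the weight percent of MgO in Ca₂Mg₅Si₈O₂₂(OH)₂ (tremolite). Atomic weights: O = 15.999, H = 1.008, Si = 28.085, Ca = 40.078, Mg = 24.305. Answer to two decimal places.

24.81 wt%

M(Ca₂Mg₅Si₈O₂₂(OH)₂) = 812.353 g/mol; M(MgO) = 40.304 g/mol.
Moles MgO per formula unit = 5 Mg ÷ 1 = 5.0000.
MgO fraction = (5.0000 × 40.304) / 812.353 = 201.520/812.353 = 0.2481.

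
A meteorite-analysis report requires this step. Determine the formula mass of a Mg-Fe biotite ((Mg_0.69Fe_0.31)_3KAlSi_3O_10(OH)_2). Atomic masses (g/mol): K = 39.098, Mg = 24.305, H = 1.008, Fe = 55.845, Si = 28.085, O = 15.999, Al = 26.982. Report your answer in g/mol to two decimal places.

446.59 g/mol

M = 2.07×24.305 + 0.93×55.845 + 1×39.098 + 1×26.982 + 3×28.085 + 12×15.999 + 2×1.008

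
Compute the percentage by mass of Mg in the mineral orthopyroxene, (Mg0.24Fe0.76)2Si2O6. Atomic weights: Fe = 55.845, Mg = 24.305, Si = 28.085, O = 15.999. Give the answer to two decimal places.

M((Mg0.24Fe0.76)2Si2O6) = 248.715 g/mol.
Mg contributes 0.48 × 24.305 = 11.666 g per mole.
11.666/248.715 = 0.0469 → 4.69%.

4.69 weight percent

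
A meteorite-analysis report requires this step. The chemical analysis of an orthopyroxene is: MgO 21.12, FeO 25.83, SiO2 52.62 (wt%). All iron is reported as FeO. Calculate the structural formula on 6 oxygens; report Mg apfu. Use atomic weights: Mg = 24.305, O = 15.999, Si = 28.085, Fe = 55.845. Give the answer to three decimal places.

1.193 Mg apfu

MgO (M=40.304): mol = 0.52402; Mg = 0.52402, O = 0.52402.
FeO (M=71.844): mol = 0.35953; Fe = 0.35953, O = 0.35953.
SiO2 (M=60.083): mol = 0.87579; Si = 0.87579, O = 1.75158.
ΣO = 2.63513; factor = 6/ΣO = 2.27693.
Mg apfu = 0.52402 × 2.27693 = 1.193.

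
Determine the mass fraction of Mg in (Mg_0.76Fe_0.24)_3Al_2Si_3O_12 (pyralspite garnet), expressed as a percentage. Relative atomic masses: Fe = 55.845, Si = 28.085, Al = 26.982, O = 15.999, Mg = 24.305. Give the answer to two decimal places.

M((Mg_0.76Fe_0.24)_3Al_2Si_3O_12) = 425.831 g/mol.
Mg contributes 2.28 × 24.305 = 55.415 g per mole.
55.415/425.831 = 0.1301 → 13.01%.

13.01 wt%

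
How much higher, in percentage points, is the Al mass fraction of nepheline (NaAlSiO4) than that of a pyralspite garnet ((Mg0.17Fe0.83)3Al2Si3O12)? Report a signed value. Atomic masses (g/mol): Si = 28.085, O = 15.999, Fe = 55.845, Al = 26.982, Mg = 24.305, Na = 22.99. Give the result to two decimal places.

7.79 percentage points

First mineral: 26.982 g Al in 142.053 g formula = 18.99 wt% Al.
Second mineral: 53.964 g Al in 481.657 g formula = 11.20 wt% Al.
18.99% − 11.20% gives a difference of 7.79 percentage points.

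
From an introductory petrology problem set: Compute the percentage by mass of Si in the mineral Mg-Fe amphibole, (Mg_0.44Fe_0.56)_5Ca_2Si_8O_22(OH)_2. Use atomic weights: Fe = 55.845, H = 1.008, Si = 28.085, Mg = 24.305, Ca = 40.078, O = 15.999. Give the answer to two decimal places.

24.95 mass %

Formula mass = 2.20·24.305 + 2.80·55.845 + 2·40.078 + 8·28.085 + 24·15.999 + 2·1.008 = 900.665 g/mol, of which 224.680 g is Si.
So Si makes up 224.680/900.665 = 0.2495 of the mass, i.e. 24.95%.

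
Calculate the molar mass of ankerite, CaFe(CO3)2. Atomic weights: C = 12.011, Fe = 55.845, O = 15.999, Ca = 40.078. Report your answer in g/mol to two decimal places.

The formula mass is the sum 1*40.078 + 1*55.845 + 2*12.011 + 6*15.999.

215.94 g/mol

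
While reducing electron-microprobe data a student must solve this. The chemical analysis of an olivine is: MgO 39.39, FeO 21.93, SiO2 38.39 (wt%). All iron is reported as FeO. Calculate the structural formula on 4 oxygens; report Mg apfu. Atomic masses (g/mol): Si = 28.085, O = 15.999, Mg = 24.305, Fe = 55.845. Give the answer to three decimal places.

MgO (M=40.304): mol = 0.97732; Mg = 0.97732, O = 0.97732.
FeO (M=71.844): mol = 0.30524; Fe = 0.30524, O = 0.30524.
SiO2 (M=60.083): mol = 0.63895; Si = 0.63895, O = 1.27790.
ΣO = 2.56046; factor = 4/ΣO = 1.56222.
Mg apfu = 0.97732 × 1.56222 = 1.527.

1.527 Mg apfu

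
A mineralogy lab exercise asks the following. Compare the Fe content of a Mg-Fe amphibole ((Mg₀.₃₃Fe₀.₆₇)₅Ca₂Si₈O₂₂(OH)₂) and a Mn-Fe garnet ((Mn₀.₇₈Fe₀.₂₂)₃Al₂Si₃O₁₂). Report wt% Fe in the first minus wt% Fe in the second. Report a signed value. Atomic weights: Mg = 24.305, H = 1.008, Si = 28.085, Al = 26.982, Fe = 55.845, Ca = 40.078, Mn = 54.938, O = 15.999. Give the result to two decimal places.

12.94 percentage points

First mineral: 187.081 g Fe in 918.012 g formula = 20.38 wt% Fe.
Second mineral: 36.858 g Fe in 495.620 g formula = 7.44 wt% Fe.
20.38% − 7.44% gives a difference of 12.94 percentage points.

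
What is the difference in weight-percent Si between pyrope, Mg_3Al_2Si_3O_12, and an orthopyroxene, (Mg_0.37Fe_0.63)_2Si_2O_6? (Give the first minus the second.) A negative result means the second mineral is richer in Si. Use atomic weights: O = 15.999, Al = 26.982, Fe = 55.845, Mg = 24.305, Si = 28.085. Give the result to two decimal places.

M(Mg_3Al_2Si_3O_12) = 403.122 g/mol, so wt% Si = 84.255/403.122 × 100 = 20.90%.
M((Mg_0.37Fe_0.63)_2Si_2O_6) = 240.514 g/mol, so wt% Si = 56.170/240.514 × 100 = 23.35%.
20.90 − 23.35 = -2.45 pp.

-2.45 percentage points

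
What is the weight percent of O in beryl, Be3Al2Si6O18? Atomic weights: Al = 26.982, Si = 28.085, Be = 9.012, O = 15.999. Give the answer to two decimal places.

Molar mass of Be3Al2Si6O18: 3×9.012 + 2×26.982 + 6×28.085 + 18×15.999 = 537.492 g/mol.
Mass of O per formula unit: 18 × 15.999 = 287.982 g.
Weight fraction O = 287.982 / 537.492 = 0.5358.

53.58 weight percent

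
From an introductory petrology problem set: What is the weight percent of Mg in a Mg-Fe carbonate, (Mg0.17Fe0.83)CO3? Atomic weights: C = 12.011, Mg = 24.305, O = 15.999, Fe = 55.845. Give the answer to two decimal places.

M((Mg0.17Fe0.83)CO3) = 110.491 g/mol.
Mg contributes 0.17 × 24.305 = 4.132 g per mole.
4.132/110.491 = 0.0374 → 3.74%.

3.74 weight percent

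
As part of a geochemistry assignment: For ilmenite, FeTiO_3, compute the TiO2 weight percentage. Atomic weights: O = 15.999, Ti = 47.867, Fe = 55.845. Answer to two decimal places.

M(FeTiO_3) = 151.709 g/mol; M(TiO2) = 79.865 g/mol.
Moles TiO2 per formula unit = 1 Ti ÷ 1 = 1.0000.
TiO2 fraction = (1.0000 × 79.865) / 151.709 = 79.865/151.709 = 0.5264.

52.64 wt%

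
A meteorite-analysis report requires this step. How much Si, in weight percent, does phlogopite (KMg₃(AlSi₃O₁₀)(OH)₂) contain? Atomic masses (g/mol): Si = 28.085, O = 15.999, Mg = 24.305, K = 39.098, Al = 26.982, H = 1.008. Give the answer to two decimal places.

Formula mass = 1*39.098 + 3*24.305 + 1*26.982 + 3*28.085 + 12*15.999 + 2*1.008 = 417.254 g/mol, of which 84.255 g is Si.
So Si makes up 84.255/417.254 = 0.2019 of the mass, i.e. 20.19%.

20.19 weight percent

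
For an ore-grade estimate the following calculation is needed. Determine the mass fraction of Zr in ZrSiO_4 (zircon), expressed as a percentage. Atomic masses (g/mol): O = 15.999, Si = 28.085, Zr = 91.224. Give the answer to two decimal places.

49.77 mass %

Formula mass = 1·91.224 + 1·28.085 + 4·15.999 = 183.305 g/mol, of which 91.224 g is Zr.
So Zr makes up 91.224/183.305 = 0.4977 of the mass, i.e. 49.77%.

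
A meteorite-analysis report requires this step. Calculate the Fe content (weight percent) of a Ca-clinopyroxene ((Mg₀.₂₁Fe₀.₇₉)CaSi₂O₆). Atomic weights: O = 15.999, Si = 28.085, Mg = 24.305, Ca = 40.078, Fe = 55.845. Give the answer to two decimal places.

M((Mg₀.₂₁Fe₀.₇₉)CaSi₂O₆) = 241.464 g/mol.
Fe contributes 0.79 × 55.845 = 44.118 g per mole.
44.118/241.464 = 0.1827 → 18.27%.

18.27 weight percent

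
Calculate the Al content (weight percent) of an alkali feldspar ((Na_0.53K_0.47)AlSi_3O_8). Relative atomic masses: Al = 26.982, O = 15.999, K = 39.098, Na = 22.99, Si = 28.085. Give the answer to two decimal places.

Molar mass of (Na_0.53K_0.47)AlSi_3O_8: 0.53·22.99 + 0.47·39.098 + 1·26.982 + 3·28.085 + 8·15.999 = 269.790 g/mol.
Mass of Al per formula unit: 1 × 26.982 = 26.982 g.
Weight fraction Al = 26.982 / 269.790 = 0.1000.

10.00 weight percent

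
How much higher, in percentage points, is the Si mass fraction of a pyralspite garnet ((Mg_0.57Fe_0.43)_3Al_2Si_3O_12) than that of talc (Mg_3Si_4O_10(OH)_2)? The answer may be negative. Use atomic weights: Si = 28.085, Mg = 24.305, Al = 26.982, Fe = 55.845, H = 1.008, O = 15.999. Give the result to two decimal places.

-10.64 percentage points

Si in (Mg_0.57Fe_0.43)_3Al_2Si_3O_12: molar mass 443.809 g/mol; 3×28.085 = 84.255 g → 18.98 wt%.
Si in Mg_3Si_4O_10(OH)_2: molar mass 379.259 g/mol; 4×28.085 = 112.340 g → 29.62 wt%.
Difference = 18.98 − 29.62 = -10.64 percentage points.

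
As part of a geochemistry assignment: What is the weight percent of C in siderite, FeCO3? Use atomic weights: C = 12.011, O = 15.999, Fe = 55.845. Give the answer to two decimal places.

10.37 weight percent

M(FeCO3) = 115.853 g/mol.
C contributes 1 × 12.011 = 12.011 g per mole.
12.011/115.853 = 0.1037 → 10.37%.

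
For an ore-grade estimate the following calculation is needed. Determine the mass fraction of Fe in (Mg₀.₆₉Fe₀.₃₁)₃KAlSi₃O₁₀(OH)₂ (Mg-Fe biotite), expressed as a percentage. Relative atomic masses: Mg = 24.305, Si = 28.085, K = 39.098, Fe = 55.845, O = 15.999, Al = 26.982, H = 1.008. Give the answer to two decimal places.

Molar mass of (Mg₀.₆₉Fe₀.₃₁)₃KAlSi₃O₁₀(OH)₂: 2.07*24.305 + 0.93*55.845 + 1*39.098 + 1*26.982 + 3*28.085 + 12*15.999 + 2*1.008 = 446.586 g/mol.
Mass of Fe per formula unit: 0.93 × 55.845 = 51.936 g.
Weight fraction Fe = 51.936 / 446.586 = 0.1163.

11.63 wt%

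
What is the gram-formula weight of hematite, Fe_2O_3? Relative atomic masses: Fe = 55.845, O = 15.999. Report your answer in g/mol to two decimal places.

159.69 g/mol

The formula mass is the sum 2*55.845 + 3*15.999.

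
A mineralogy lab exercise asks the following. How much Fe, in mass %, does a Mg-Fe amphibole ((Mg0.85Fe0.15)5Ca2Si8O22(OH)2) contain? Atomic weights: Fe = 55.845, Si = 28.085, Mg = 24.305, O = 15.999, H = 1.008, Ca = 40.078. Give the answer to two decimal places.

5.01 mass %

Molar mass of (Mg0.85Fe0.15)5Ca2Si8O22(OH)2: 4.25×24.305 + 0.75×55.845 + 2×40.078 + 8×28.085 + 24×15.999 + 2×1.008 = 836.008 g/mol.
Mass of Fe per formula unit: 0.75 × 55.845 = 41.884 g.
Weight fraction Fe = 41.884 / 836.008 = 0.0501.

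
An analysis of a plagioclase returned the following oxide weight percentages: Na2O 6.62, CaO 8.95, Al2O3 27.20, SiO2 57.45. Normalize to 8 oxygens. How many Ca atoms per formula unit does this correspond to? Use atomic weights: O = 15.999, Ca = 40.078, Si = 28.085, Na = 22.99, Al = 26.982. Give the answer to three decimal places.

Na2O: 6.62/61.979 = 0.10681 mol → 0.21362 mol Na, 0.10681 mol O.
CaO: 8.95/56.077 = 0.15960 mol → 0.15960 mol Ca, 0.15960 mol O.
Al2O3: 27.20/101.961 = 0.26677 mol → 0.53354 mol Al, 0.80031 mol O.
SiO2: 57.45/60.083 = 0.95618 mol → 0.95618 mol Si, 1.91236 mol O.
Total oxygen = 2.97908 mol. Normalization factor = 8/2.97908 = 2.68539.
Ca per 8 O = 0.15960 × 2.68539 = 0.429.

0.429 Ca apfu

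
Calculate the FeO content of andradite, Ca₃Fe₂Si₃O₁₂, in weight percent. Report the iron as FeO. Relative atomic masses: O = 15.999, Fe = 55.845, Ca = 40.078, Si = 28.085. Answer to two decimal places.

28.28 wt%

M(Ca₃Fe₂Si₃O₁₂) = 508.167 g/mol; M(FeO) = 71.844 g/mol.
Moles FeO per formula unit = 2 Fe ÷ 1 = 2.0000.
FeO fraction = (2.0000 × 71.844) / 508.167 = 143.688/508.167 = 0.2828.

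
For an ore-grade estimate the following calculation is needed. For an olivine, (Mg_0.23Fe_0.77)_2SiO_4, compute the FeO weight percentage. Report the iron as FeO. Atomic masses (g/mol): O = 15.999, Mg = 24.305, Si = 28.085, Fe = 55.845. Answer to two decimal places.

M((Mg_0.23Fe_0.77)_2SiO_4) = 189.263 g/mol; M(FeO) = 71.844 g/mol.
Moles FeO per formula unit = 1.54 Fe ÷ 1 = 1.5400.
FeO fraction = (1.5400 × 71.844) / 189.263 = 110.640/189.263 = 0.5846.

58.46 wt%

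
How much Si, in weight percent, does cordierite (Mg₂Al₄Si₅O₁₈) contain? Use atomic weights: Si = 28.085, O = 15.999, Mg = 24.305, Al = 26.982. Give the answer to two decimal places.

24.01 weight percent

M(Mg₂Al₄Si₅O₁₈) = 584.945 g/mol.
Si contributes 5 × 28.085 = 140.425 g per mole.
140.425/584.945 = 0.2401 → 24.01%.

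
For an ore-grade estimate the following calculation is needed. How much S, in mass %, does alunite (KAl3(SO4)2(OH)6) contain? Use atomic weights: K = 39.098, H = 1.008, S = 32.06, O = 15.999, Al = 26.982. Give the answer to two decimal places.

Formula mass = 1×39.098 + 3×26.982 + 2×32.06 + 14×15.999 + 6×1.008 = 414.198 g/mol, of which 64.120 g is S.
So S makes up 64.120/414.198 = 0.1548 of the mass, i.e. 15.48%.

15.48 mass %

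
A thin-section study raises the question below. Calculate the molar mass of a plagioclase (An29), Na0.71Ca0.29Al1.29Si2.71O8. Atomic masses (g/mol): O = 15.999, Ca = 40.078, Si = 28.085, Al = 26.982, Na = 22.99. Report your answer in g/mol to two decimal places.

266.85 g/mol

M = 0.71·22.99 + 0.29·40.078 + 1.29·26.982 + 2.71·28.085 + 8·15.999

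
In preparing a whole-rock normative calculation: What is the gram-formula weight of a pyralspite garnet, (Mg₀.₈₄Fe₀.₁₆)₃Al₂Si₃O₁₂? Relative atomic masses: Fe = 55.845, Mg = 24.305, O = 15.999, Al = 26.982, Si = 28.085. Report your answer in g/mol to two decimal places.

The formula mass is the sum 2.52*24.305 + 0.48*55.845 + 2*26.982 + 3*28.085 + 12*15.999.

418.26 g/mol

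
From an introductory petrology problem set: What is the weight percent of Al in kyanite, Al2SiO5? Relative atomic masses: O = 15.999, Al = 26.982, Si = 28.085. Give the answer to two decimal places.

Formula mass = 2·26.982 + 1·28.085 + 5·15.999 = 162.044 g/mol, of which 53.964 g is Al.
So Al makes up 53.964/162.044 = 0.3330 of the mass, i.e. 33.30%.

33.30 wt%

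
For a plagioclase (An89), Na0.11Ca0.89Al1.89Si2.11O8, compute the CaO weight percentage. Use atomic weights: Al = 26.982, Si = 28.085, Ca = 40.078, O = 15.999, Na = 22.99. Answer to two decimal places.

Formula mass = 276.446 g/mol.
0.89 Ca → 0.8900 mol CaO per formula unit; M(CaO) = 56.077, so CaO mass = 49.909 g.
49.909/276.446 × 100 = 18.05 wt%.

18.05 wt%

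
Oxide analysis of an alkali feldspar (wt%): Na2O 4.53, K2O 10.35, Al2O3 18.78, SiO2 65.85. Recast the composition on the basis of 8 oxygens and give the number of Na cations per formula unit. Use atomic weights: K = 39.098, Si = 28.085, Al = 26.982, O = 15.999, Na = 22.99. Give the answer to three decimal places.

0.399 Na apfu

4.53 wt% Na2O ÷ 61.979 g/mol = 0.07309 mol, giving 0.14618 Na and 0.07309 O.
10.35 wt% K2O ÷ 94.195 g/mol = 0.10988 mol, giving 0.21976 K and 0.10988 O.
18.78 wt% Al2O3 ÷ 101.961 g/mol = 0.18419 mol, giving 0.36838 Al and 0.55257 O.
65.85 wt% SiO2 ÷ 60.083 g/mol = 1.09598 mol, giving 1.09598 Si and 2.19196 O.
Oxygen sums to 2.92750; scaling by 8/2.92750 = 2.73271 puts the formula on 8 O.
Na: 0.14618 × 2.73271 = 0.399 atoms per formula unit.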